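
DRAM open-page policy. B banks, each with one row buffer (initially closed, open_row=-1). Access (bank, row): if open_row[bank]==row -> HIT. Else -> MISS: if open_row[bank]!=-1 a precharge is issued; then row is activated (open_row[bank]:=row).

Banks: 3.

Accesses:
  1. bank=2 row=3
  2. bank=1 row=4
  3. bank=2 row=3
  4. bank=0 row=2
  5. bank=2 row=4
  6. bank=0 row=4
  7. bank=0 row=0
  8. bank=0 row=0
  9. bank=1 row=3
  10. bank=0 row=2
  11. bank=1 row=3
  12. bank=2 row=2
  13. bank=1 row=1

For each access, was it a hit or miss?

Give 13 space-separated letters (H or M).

Answer: M M H M M M M H M M H M M

Derivation:
Acc 1: bank2 row3 -> MISS (open row3); precharges=0
Acc 2: bank1 row4 -> MISS (open row4); precharges=0
Acc 3: bank2 row3 -> HIT
Acc 4: bank0 row2 -> MISS (open row2); precharges=0
Acc 5: bank2 row4 -> MISS (open row4); precharges=1
Acc 6: bank0 row4 -> MISS (open row4); precharges=2
Acc 7: bank0 row0 -> MISS (open row0); precharges=3
Acc 8: bank0 row0 -> HIT
Acc 9: bank1 row3 -> MISS (open row3); precharges=4
Acc 10: bank0 row2 -> MISS (open row2); precharges=5
Acc 11: bank1 row3 -> HIT
Acc 12: bank2 row2 -> MISS (open row2); precharges=6
Acc 13: bank1 row1 -> MISS (open row1); precharges=7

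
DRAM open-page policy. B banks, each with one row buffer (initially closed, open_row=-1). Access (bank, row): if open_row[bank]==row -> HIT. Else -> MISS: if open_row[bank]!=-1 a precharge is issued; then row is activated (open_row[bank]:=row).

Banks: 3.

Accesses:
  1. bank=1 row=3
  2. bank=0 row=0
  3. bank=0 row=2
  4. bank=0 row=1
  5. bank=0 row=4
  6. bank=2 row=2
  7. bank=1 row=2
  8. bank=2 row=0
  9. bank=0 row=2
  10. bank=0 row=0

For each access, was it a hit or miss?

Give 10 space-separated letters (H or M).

Answer: M M M M M M M M M M

Derivation:
Acc 1: bank1 row3 -> MISS (open row3); precharges=0
Acc 2: bank0 row0 -> MISS (open row0); precharges=0
Acc 3: bank0 row2 -> MISS (open row2); precharges=1
Acc 4: bank0 row1 -> MISS (open row1); precharges=2
Acc 5: bank0 row4 -> MISS (open row4); precharges=3
Acc 6: bank2 row2 -> MISS (open row2); precharges=3
Acc 7: bank1 row2 -> MISS (open row2); precharges=4
Acc 8: bank2 row0 -> MISS (open row0); precharges=5
Acc 9: bank0 row2 -> MISS (open row2); precharges=6
Acc 10: bank0 row0 -> MISS (open row0); precharges=7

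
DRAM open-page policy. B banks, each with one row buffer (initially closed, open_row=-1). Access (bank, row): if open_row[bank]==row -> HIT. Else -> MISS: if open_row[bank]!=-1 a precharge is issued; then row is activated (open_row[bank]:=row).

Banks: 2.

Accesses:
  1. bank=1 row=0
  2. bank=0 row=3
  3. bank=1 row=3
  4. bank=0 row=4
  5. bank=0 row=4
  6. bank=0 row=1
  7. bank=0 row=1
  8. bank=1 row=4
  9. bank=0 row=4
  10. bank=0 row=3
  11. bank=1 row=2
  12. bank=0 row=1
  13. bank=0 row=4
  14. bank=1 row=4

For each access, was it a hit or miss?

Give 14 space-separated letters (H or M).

Answer: M M M M H M H M M M M M M M

Derivation:
Acc 1: bank1 row0 -> MISS (open row0); precharges=0
Acc 2: bank0 row3 -> MISS (open row3); precharges=0
Acc 3: bank1 row3 -> MISS (open row3); precharges=1
Acc 4: bank0 row4 -> MISS (open row4); precharges=2
Acc 5: bank0 row4 -> HIT
Acc 6: bank0 row1 -> MISS (open row1); precharges=3
Acc 7: bank0 row1 -> HIT
Acc 8: bank1 row4 -> MISS (open row4); precharges=4
Acc 9: bank0 row4 -> MISS (open row4); precharges=5
Acc 10: bank0 row3 -> MISS (open row3); precharges=6
Acc 11: bank1 row2 -> MISS (open row2); precharges=7
Acc 12: bank0 row1 -> MISS (open row1); precharges=8
Acc 13: bank0 row4 -> MISS (open row4); precharges=9
Acc 14: bank1 row4 -> MISS (open row4); precharges=10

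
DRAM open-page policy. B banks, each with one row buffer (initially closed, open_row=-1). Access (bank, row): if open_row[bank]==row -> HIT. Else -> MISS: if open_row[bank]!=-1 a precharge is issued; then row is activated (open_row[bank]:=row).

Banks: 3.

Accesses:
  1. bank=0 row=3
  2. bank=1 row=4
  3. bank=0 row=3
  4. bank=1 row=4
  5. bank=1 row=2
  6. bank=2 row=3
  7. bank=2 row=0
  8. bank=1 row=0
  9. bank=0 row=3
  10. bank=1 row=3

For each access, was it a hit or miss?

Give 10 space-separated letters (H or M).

Acc 1: bank0 row3 -> MISS (open row3); precharges=0
Acc 2: bank1 row4 -> MISS (open row4); precharges=0
Acc 3: bank0 row3 -> HIT
Acc 4: bank1 row4 -> HIT
Acc 5: bank1 row2 -> MISS (open row2); precharges=1
Acc 6: bank2 row3 -> MISS (open row3); precharges=1
Acc 7: bank2 row0 -> MISS (open row0); precharges=2
Acc 8: bank1 row0 -> MISS (open row0); precharges=3
Acc 9: bank0 row3 -> HIT
Acc 10: bank1 row3 -> MISS (open row3); precharges=4

Answer: M M H H M M M M H M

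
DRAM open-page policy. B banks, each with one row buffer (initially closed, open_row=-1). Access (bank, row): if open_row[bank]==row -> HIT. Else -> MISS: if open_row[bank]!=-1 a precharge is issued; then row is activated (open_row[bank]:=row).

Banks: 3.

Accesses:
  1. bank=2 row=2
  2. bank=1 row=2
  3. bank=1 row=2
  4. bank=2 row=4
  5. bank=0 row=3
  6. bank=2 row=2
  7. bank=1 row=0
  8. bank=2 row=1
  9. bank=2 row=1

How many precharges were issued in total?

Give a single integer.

Answer: 4

Derivation:
Acc 1: bank2 row2 -> MISS (open row2); precharges=0
Acc 2: bank1 row2 -> MISS (open row2); precharges=0
Acc 3: bank1 row2 -> HIT
Acc 4: bank2 row4 -> MISS (open row4); precharges=1
Acc 5: bank0 row3 -> MISS (open row3); precharges=1
Acc 6: bank2 row2 -> MISS (open row2); precharges=2
Acc 7: bank1 row0 -> MISS (open row0); precharges=3
Acc 8: bank2 row1 -> MISS (open row1); precharges=4
Acc 9: bank2 row1 -> HIT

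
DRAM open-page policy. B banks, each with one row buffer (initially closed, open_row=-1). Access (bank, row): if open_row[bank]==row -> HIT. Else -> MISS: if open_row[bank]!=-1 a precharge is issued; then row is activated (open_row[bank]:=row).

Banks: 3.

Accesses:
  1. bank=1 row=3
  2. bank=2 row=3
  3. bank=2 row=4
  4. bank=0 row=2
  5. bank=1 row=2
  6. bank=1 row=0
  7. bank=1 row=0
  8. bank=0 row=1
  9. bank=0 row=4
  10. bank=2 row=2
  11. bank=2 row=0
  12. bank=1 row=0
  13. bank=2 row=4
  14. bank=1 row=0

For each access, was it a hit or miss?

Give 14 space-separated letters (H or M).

Answer: M M M M M M H M M M M H M H

Derivation:
Acc 1: bank1 row3 -> MISS (open row3); precharges=0
Acc 2: bank2 row3 -> MISS (open row3); precharges=0
Acc 3: bank2 row4 -> MISS (open row4); precharges=1
Acc 4: bank0 row2 -> MISS (open row2); precharges=1
Acc 5: bank1 row2 -> MISS (open row2); precharges=2
Acc 6: bank1 row0 -> MISS (open row0); precharges=3
Acc 7: bank1 row0 -> HIT
Acc 8: bank0 row1 -> MISS (open row1); precharges=4
Acc 9: bank0 row4 -> MISS (open row4); precharges=5
Acc 10: bank2 row2 -> MISS (open row2); precharges=6
Acc 11: bank2 row0 -> MISS (open row0); precharges=7
Acc 12: bank1 row0 -> HIT
Acc 13: bank2 row4 -> MISS (open row4); precharges=8
Acc 14: bank1 row0 -> HIT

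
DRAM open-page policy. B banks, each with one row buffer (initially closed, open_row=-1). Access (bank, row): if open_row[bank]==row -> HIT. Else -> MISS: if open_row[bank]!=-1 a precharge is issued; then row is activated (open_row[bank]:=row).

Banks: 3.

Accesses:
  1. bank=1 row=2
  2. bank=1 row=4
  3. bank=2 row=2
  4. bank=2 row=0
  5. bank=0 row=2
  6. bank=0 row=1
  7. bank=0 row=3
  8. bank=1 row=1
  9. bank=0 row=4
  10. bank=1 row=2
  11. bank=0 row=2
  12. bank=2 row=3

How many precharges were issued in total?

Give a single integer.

Acc 1: bank1 row2 -> MISS (open row2); precharges=0
Acc 2: bank1 row4 -> MISS (open row4); precharges=1
Acc 3: bank2 row2 -> MISS (open row2); precharges=1
Acc 4: bank2 row0 -> MISS (open row0); precharges=2
Acc 5: bank0 row2 -> MISS (open row2); precharges=2
Acc 6: bank0 row1 -> MISS (open row1); precharges=3
Acc 7: bank0 row3 -> MISS (open row3); precharges=4
Acc 8: bank1 row1 -> MISS (open row1); precharges=5
Acc 9: bank0 row4 -> MISS (open row4); precharges=6
Acc 10: bank1 row2 -> MISS (open row2); precharges=7
Acc 11: bank0 row2 -> MISS (open row2); precharges=8
Acc 12: bank2 row3 -> MISS (open row3); precharges=9

Answer: 9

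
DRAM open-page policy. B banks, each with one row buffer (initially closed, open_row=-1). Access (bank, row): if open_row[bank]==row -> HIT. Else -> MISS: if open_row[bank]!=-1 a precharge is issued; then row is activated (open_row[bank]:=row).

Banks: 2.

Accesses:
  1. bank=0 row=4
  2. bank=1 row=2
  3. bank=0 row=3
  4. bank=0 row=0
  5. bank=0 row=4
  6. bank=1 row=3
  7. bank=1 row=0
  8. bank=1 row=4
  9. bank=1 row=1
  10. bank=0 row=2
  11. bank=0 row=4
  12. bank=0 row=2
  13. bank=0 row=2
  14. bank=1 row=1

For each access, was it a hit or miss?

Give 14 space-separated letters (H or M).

Acc 1: bank0 row4 -> MISS (open row4); precharges=0
Acc 2: bank1 row2 -> MISS (open row2); precharges=0
Acc 3: bank0 row3 -> MISS (open row3); precharges=1
Acc 4: bank0 row0 -> MISS (open row0); precharges=2
Acc 5: bank0 row4 -> MISS (open row4); precharges=3
Acc 6: bank1 row3 -> MISS (open row3); precharges=4
Acc 7: bank1 row0 -> MISS (open row0); precharges=5
Acc 8: bank1 row4 -> MISS (open row4); precharges=6
Acc 9: bank1 row1 -> MISS (open row1); precharges=7
Acc 10: bank0 row2 -> MISS (open row2); precharges=8
Acc 11: bank0 row4 -> MISS (open row4); precharges=9
Acc 12: bank0 row2 -> MISS (open row2); precharges=10
Acc 13: bank0 row2 -> HIT
Acc 14: bank1 row1 -> HIT

Answer: M M M M M M M M M M M M H H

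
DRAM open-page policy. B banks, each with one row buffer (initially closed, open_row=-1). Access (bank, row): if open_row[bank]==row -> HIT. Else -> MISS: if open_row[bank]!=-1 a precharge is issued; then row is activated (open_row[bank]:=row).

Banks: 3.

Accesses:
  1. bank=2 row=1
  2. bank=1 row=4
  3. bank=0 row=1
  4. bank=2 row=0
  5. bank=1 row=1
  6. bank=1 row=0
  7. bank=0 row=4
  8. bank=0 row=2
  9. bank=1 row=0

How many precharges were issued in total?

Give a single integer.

Acc 1: bank2 row1 -> MISS (open row1); precharges=0
Acc 2: bank1 row4 -> MISS (open row4); precharges=0
Acc 3: bank0 row1 -> MISS (open row1); precharges=0
Acc 4: bank2 row0 -> MISS (open row0); precharges=1
Acc 5: bank1 row1 -> MISS (open row1); precharges=2
Acc 6: bank1 row0 -> MISS (open row0); precharges=3
Acc 7: bank0 row4 -> MISS (open row4); precharges=4
Acc 8: bank0 row2 -> MISS (open row2); precharges=5
Acc 9: bank1 row0 -> HIT

Answer: 5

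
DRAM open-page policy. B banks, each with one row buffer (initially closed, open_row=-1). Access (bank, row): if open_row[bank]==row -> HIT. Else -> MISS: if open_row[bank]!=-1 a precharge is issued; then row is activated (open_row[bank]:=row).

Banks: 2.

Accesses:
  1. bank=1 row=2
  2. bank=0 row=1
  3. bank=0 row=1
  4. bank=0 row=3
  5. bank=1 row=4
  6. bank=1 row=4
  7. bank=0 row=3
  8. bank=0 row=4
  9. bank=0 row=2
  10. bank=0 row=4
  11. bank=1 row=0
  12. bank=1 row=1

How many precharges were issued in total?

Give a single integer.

Answer: 7

Derivation:
Acc 1: bank1 row2 -> MISS (open row2); precharges=0
Acc 2: bank0 row1 -> MISS (open row1); precharges=0
Acc 3: bank0 row1 -> HIT
Acc 4: bank0 row3 -> MISS (open row3); precharges=1
Acc 5: bank1 row4 -> MISS (open row4); precharges=2
Acc 6: bank1 row4 -> HIT
Acc 7: bank0 row3 -> HIT
Acc 8: bank0 row4 -> MISS (open row4); precharges=3
Acc 9: bank0 row2 -> MISS (open row2); precharges=4
Acc 10: bank0 row4 -> MISS (open row4); precharges=5
Acc 11: bank1 row0 -> MISS (open row0); precharges=6
Acc 12: bank1 row1 -> MISS (open row1); precharges=7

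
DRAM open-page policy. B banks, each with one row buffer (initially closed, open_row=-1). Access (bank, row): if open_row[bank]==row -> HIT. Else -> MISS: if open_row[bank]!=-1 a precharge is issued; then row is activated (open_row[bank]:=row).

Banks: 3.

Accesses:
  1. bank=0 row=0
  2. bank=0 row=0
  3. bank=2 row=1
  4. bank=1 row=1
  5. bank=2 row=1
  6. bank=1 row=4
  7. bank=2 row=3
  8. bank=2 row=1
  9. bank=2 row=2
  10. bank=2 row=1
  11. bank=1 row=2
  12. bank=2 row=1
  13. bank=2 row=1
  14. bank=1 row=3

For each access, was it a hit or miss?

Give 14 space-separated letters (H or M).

Acc 1: bank0 row0 -> MISS (open row0); precharges=0
Acc 2: bank0 row0 -> HIT
Acc 3: bank2 row1 -> MISS (open row1); precharges=0
Acc 4: bank1 row1 -> MISS (open row1); precharges=0
Acc 5: bank2 row1 -> HIT
Acc 6: bank1 row4 -> MISS (open row4); precharges=1
Acc 7: bank2 row3 -> MISS (open row3); precharges=2
Acc 8: bank2 row1 -> MISS (open row1); precharges=3
Acc 9: bank2 row2 -> MISS (open row2); precharges=4
Acc 10: bank2 row1 -> MISS (open row1); precharges=5
Acc 11: bank1 row2 -> MISS (open row2); precharges=6
Acc 12: bank2 row1 -> HIT
Acc 13: bank2 row1 -> HIT
Acc 14: bank1 row3 -> MISS (open row3); precharges=7

Answer: M H M M H M M M M M M H H M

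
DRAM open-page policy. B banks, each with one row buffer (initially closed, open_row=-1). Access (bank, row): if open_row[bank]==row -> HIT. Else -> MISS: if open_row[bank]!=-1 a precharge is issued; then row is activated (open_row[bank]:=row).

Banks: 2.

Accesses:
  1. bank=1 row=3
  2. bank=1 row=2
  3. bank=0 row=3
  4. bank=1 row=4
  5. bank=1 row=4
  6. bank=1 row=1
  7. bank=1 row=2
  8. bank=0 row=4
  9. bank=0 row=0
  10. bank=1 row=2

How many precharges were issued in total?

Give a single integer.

Answer: 6

Derivation:
Acc 1: bank1 row3 -> MISS (open row3); precharges=0
Acc 2: bank1 row2 -> MISS (open row2); precharges=1
Acc 3: bank0 row3 -> MISS (open row3); precharges=1
Acc 4: bank1 row4 -> MISS (open row4); precharges=2
Acc 5: bank1 row4 -> HIT
Acc 6: bank1 row1 -> MISS (open row1); precharges=3
Acc 7: bank1 row2 -> MISS (open row2); precharges=4
Acc 8: bank0 row4 -> MISS (open row4); precharges=5
Acc 9: bank0 row0 -> MISS (open row0); precharges=6
Acc 10: bank1 row2 -> HIT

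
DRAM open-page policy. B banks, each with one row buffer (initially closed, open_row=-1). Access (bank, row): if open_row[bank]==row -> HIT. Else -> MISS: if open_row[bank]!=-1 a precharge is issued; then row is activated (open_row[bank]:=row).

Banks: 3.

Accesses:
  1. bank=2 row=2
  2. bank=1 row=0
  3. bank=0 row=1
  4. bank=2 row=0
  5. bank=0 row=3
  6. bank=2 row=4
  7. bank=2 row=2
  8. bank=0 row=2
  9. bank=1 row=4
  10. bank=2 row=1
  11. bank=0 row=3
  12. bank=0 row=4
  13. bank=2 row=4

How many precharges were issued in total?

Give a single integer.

Acc 1: bank2 row2 -> MISS (open row2); precharges=0
Acc 2: bank1 row0 -> MISS (open row0); precharges=0
Acc 3: bank0 row1 -> MISS (open row1); precharges=0
Acc 4: bank2 row0 -> MISS (open row0); precharges=1
Acc 5: bank0 row3 -> MISS (open row3); precharges=2
Acc 6: bank2 row4 -> MISS (open row4); precharges=3
Acc 7: bank2 row2 -> MISS (open row2); precharges=4
Acc 8: bank0 row2 -> MISS (open row2); precharges=5
Acc 9: bank1 row4 -> MISS (open row4); precharges=6
Acc 10: bank2 row1 -> MISS (open row1); precharges=7
Acc 11: bank0 row3 -> MISS (open row3); precharges=8
Acc 12: bank0 row4 -> MISS (open row4); precharges=9
Acc 13: bank2 row4 -> MISS (open row4); precharges=10

Answer: 10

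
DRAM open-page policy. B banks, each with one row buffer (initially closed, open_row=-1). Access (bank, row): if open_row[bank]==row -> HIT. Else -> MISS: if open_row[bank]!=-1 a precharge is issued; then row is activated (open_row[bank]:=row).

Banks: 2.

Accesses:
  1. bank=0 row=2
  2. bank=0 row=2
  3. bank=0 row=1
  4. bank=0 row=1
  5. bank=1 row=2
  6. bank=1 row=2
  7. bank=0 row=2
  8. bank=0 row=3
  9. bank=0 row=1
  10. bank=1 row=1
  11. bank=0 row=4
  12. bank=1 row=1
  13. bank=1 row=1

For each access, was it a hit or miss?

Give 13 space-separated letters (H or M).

Acc 1: bank0 row2 -> MISS (open row2); precharges=0
Acc 2: bank0 row2 -> HIT
Acc 3: bank0 row1 -> MISS (open row1); precharges=1
Acc 4: bank0 row1 -> HIT
Acc 5: bank1 row2 -> MISS (open row2); precharges=1
Acc 6: bank1 row2 -> HIT
Acc 7: bank0 row2 -> MISS (open row2); precharges=2
Acc 8: bank0 row3 -> MISS (open row3); precharges=3
Acc 9: bank0 row1 -> MISS (open row1); precharges=4
Acc 10: bank1 row1 -> MISS (open row1); precharges=5
Acc 11: bank0 row4 -> MISS (open row4); precharges=6
Acc 12: bank1 row1 -> HIT
Acc 13: bank1 row1 -> HIT

Answer: M H M H M H M M M M M H H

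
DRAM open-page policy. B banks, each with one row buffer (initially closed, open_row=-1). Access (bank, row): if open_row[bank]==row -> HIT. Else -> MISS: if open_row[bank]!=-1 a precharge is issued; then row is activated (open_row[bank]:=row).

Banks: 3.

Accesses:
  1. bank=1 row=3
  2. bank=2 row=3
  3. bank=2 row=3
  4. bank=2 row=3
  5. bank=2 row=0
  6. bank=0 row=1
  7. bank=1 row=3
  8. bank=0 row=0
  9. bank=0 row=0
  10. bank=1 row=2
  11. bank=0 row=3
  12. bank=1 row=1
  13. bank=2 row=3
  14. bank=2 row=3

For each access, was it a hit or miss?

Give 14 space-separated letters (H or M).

Acc 1: bank1 row3 -> MISS (open row3); precharges=0
Acc 2: bank2 row3 -> MISS (open row3); precharges=0
Acc 3: bank2 row3 -> HIT
Acc 4: bank2 row3 -> HIT
Acc 5: bank2 row0 -> MISS (open row0); precharges=1
Acc 6: bank0 row1 -> MISS (open row1); precharges=1
Acc 7: bank1 row3 -> HIT
Acc 8: bank0 row0 -> MISS (open row0); precharges=2
Acc 9: bank0 row0 -> HIT
Acc 10: bank1 row2 -> MISS (open row2); precharges=3
Acc 11: bank0 row3 -> MISS (open row3); precharges=4
Acc 12: bank1 row1 -> MISS (open row1); precharges=5
Acc 13: bank2 row3 -> MISS (open row3); precharges=6
Acc 14: bank2 row3 -> HIT

Answer: M M H H M M H M H M M M M H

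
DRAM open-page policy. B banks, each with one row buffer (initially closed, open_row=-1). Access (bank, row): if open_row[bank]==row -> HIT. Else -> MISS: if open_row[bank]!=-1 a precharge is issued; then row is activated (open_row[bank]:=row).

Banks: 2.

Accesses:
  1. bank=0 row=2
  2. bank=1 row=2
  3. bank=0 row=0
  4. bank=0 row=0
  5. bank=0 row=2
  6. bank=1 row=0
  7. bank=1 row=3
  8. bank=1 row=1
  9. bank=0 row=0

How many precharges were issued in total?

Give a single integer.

Acc 1: bank0 row2 -> MISS (open row2); precharges=0
Acc 2: bank1 row2 -> MISS (open row2); precharges=0
Acc 3: bank0 row0 -> MISS (open row0); precharges=1
Acc 4: bank0 row0 -> HIT
Acc 5: bank0 row2 -> MISS (open row2); precharges=2
Acc 6: bank1 row0 -> MISS (open row0); precharges=3
Acc 7: bank1 row3 -> MISS (open row3); precharges=4
Acc 8: bank1 row1 -> MISS (open row1); precharges=5
Acc 9: bank0 row0 -> MISS (open row0); precharges=6

Answer: 6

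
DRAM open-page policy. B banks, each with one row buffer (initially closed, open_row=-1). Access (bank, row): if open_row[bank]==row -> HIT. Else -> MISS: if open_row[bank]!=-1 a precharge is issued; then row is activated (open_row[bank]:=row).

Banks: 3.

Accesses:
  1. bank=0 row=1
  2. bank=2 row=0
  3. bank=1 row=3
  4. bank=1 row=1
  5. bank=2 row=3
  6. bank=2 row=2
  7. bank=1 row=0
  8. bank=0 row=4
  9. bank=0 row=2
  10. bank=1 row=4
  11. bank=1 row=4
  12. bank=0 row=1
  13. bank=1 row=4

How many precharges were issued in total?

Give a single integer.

Answer: 8

Derivation:
Acc 1: bank0 row1 -> MISS (open row1); precharges=0
Acc 2: bank2 row0 -> MISS (open row0); precharges=0
Acc 3: bank1 row3 -> MISS (open row3); precharges=0
Acc 4: bank1 row1 -> MISS (open row1); precharges=1
Acc 5: bank2 row3 -> MISS (open row3); precharges=2
Acc 6: bank2 row2 -> MISS (open row2); precharges=3
Acc 7: bank1 row0 -> MISS (open row0); precharges=4
Acc 8: bank0 row4 -> MISS (open row4); precharges=5
Acc 9: bank0 row2 -> MISS (open row2); precharges=6
Acc 10: bank1 row4 -> MISS (open row4); precharges=7
Acc 11: bank1 row4 -> HIT
Acc 12: bank0 row1 -> MISS (open row1); precharges=8
Acc 13: bank1 row4 -> HIT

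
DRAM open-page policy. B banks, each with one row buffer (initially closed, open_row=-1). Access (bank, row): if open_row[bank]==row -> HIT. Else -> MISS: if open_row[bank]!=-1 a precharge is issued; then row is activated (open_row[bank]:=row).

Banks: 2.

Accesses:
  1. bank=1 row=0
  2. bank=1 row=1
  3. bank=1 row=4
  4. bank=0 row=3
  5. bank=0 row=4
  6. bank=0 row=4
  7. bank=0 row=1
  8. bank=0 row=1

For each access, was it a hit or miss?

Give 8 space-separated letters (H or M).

Acc 1: bank1 row0 -> MISS (open row0); precharges=0
Acc 2: bank1 row1 -> MISS (open row1); precharges=1
Acc 3: bank1 row4 -> MISS (open row4); precharges=2
Acc 4: bank0 row3 -> MISS (open row3); precharges=2
Acc 5: bank0 row4 -> MISS (open row4); precharges=3
Acc 6: bank0 row4 -> HIT
Acc 7: bank0 row1 -> MISS (open row1); precharges=4
Acc 8: bank0 row1 -> HIT

Answer: M M M M M H M H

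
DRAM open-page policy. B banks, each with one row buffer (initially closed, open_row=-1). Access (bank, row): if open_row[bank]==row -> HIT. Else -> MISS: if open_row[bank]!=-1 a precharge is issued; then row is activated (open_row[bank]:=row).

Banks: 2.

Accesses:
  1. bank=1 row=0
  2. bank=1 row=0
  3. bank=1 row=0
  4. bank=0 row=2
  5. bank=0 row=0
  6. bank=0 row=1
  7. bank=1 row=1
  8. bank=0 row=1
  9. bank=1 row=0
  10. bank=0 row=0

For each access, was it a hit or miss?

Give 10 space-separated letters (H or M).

Acc 1: bank1 row0 -> MISS (open row0); precharges=0
Acc 2: bank1 row0 -> HIT
Acc 3: bank1 row0 -> HIT
Acc 4: bank0 row2 -> MISS (open row2); precharges=0
Acc 5: bank0 row0 -> MISS (open row0); precharges=1
Acc 6: bank0 row1 -> MISS (open row1); precharges=2
Acc 7: bank1 row1 -> MISS (open row1); precharges=3
Acc 8: bank0 row1 -> HIT
Acc 9: bank1 row0 -> MISS (open row0); precharges=4
Acc 10: bank0 row0 -> MISS (open row0); precharges=5

Answer: M H H M M M M H M M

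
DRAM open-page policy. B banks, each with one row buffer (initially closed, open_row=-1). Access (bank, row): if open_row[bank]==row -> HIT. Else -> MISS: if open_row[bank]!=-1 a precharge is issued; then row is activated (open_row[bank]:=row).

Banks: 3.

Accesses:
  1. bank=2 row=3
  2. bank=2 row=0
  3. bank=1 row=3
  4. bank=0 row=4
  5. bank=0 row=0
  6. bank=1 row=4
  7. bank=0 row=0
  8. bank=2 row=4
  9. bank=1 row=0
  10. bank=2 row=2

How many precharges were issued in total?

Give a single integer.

Answer: 6

Derivation:
Acc 1: bank2 row3 -> MISS (open row3); precharges=0
Acc 2: bank2 row0 -> MISS (open row0); precharges=1
Acc 3: bank1 row3 -> MISS (open row3); precharges=1
Acc 4: bank0 row4 -> MISS (open row4); precharges=1
Acc 5: bank0 row0 -> MISS (open row0); precharges=2
Acc 6: bank1 row4 -> MISS (open row4); precharges=3
Acc 7: bank0 row0 -> HIT
Acc 8: bank2 row4 -> MISS (open row4); precharges=4
Acc 9: bank1 row0 -> MISS (open row0); precharges=5
Acc 10: bank2 row2 -> MISS (open row2); precharges=6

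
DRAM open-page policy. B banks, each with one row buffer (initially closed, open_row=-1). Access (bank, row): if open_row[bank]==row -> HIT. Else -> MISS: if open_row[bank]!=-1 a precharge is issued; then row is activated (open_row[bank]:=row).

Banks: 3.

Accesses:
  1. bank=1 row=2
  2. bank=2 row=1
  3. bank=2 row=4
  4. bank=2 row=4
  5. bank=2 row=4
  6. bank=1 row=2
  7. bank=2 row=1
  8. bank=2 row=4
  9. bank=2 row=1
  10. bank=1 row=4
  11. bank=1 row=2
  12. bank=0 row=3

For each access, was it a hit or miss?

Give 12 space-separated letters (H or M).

Acc 1: bank1 row2 -> MISS (open row2); precharges=0
Acc 2: bank2 row1 -> MISS (open row1); precharges=0
Acc 3: bank2 row4 -> MISS (open row4); precharges=1
Acc 4: bank2 row4 -> HIT
Acc 5: bank2 row4 -> HIT
Acc 6: bank1 row2 -> HIT
Acc 7: bank2 row1 -> MISS (open row1); precharges=2
Acc 8: bank2 row4 -> MISS (open row4); precharges=3
Acc 9: bank2 row1 -> MISS (open row1); precharges=4
Acc 10: bank1 row4 -> MISS (open row4); precharges=5
Acc 11: bank1 row2 -> MISS (open row2); precharges=6
Acc 12: bank0 row3 -> MISS (open row3); precharges=6

Answer: M M M H H H M M M M M M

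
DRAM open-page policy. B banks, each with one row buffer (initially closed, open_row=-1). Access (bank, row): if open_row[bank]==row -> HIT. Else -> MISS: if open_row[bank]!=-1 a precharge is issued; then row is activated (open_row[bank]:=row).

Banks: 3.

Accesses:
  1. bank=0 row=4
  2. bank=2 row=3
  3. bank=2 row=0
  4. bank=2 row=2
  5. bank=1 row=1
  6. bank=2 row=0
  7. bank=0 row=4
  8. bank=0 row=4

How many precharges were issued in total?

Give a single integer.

Acc 1: bank0 row4 -> MISS (open row4); precharges=0
Acc 2: bank2 row3 -> MISS (open row3); precharges=0
Acc 3: bank2 row0 -> MISS (open row0); precharges=1
Acc 4: bank2 row2 -> MISS (open row2); precharges=2
Acc 5: bank1 row1 -> MISS (open row1); precharges=2
Acc 6: bank2 row0 -> MISS (open row0); precharges=3
Acc 7: bank0 row4 -> HIT
Acc 8: bank0 row4 -> HIT

Answer: 3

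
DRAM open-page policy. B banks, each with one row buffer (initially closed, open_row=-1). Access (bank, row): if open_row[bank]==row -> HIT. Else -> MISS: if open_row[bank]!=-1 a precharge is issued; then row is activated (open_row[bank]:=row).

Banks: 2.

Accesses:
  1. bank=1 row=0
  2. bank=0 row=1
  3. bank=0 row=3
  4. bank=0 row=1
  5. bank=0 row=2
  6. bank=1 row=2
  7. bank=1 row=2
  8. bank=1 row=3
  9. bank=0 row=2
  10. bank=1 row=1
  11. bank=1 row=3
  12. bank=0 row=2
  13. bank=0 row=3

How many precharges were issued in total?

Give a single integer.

Acc 1: bank1 row0 -> MISS (open row0); precharges=0
Acc 2: bank0 row1 -> MISS (open row1); precharges=0
Acc 3: bank0 row3 -> MISS (open row3); precharges=1
Acc 4: bank0 row1 -> MISS (open row1); precharges=2
Acc 5: bank0 row2 -> MISS (open row2); precharges=3
Acc 6: bank1 row2 -> MISS (open row2); precharges=4
Acc 7: bank1 row2 -> HIT
Acc 8: bank1 row3 -> MISS (open row3); precharges=5
Acc 9: bank0 row2 -> HIT
Acc 10: bank1 row1 -> MISS (open row1); precharges=6
Acc 11: bank1 row3 -> MISS (open row3); precharges=7
Acc 12: bank0 row2 -> HIT
Acc 13: bank0 row3 -> MISS (open row3); precharges=8

Answer: 8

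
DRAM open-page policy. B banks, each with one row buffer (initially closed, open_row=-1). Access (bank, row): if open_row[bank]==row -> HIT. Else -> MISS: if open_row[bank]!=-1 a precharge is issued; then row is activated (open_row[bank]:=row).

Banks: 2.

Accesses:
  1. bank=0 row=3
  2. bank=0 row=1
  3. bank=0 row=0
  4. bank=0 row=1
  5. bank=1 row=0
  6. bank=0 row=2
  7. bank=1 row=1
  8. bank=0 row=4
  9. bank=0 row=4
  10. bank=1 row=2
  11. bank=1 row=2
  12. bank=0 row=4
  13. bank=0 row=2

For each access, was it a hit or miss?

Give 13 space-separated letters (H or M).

Acc 1: bank0 row3 -> MISS (open row3); precharges=0
Acc 2: bank0 row1 -> MISS (open row1); precharges=1
Acc 3: bank0 row0 -> MISS (open row0); precharges=2
Acc 4: bank0 row1 -> MISS (open row1); precharges=3
Acc 5: bank1 row0 -> MISS (open row0); precharges=3
Acc 6: bank0 row2 -> MISS (open row2); precharges=4
Acc 7: bank1 row1 -> MISS (open row1); precharges=5
Acc 8: bank0 row4 -> MISS (open row4); precharges=6
Acc 9: bank0 row4 -> HIT
Acc 10: bank1 row2 -> MISS (open row2); precharges=7
Acc 11: bank1 row2 -> HIT
Acc 12: bank0 row4 -> HIT
Acc 13: bank0 row2 -> MISS (open row2); precharges=8

Answer: M M M M M M M M H M H H M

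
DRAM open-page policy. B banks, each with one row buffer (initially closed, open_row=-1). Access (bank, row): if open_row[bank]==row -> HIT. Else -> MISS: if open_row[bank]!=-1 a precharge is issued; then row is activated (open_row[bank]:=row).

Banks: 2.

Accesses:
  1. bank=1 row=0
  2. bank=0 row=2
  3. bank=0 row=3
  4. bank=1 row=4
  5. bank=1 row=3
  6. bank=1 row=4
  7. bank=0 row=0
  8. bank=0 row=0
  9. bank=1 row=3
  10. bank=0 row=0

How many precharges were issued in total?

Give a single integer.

Answer: 6

Derivation:
Acc 1: bank1 row0 -> MISS (open row0); precharges=0
Acc 2: bank0 row2 -> MISS (open row2); precharges=0
Acc 3: bank0 row3 -> MISS (open row3); precharges=1
Acc 4: bank1 row4 -> MISS (open row4); precharges=2
Acc 5: bank1 row3 -> MISS (open row3); precharges=3
Acc 6: bank1 row4 -> MISS (open row4); precharges=4
Acc 7: bank0 row0 -> MISS (open row0); precharges=5
Acc 8: bank0 row0 -> HIT
Acc 9: bank1 row3 -> MISS (open row3); precharges=6
Acc 10: bank0 row0 -> HIT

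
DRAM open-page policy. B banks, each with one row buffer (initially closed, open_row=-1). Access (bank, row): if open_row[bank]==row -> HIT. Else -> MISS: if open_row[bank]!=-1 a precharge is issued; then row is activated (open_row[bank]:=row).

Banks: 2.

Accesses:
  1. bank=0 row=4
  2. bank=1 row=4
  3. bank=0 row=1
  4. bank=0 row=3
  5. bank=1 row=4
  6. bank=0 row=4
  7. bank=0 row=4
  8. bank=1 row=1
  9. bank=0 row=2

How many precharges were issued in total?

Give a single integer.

Answer: 5

Derivation:
Acc 1: bank0 row4 -> MISS (open row4); precharges=0
Acc 2: bank1 row4 -> MISS (open row4); precharges=0
Acc 3: bank0 row1 -> MISS (open row1); precharges=1
Acc 4: bank0 row3 -> MISS (open row3); precharges=2
Acc 5: bank1 row4 -> HIT
Acc 6: bank0 row4 -> MISS (open row4); precharges=3
Acc 7: bank0 row4 -> HIT
Acc 8: bank1 row1 -> MISS (open row1); precharges=4
Acc 9: bank0 row2 -> MISS (open row2); precharges=5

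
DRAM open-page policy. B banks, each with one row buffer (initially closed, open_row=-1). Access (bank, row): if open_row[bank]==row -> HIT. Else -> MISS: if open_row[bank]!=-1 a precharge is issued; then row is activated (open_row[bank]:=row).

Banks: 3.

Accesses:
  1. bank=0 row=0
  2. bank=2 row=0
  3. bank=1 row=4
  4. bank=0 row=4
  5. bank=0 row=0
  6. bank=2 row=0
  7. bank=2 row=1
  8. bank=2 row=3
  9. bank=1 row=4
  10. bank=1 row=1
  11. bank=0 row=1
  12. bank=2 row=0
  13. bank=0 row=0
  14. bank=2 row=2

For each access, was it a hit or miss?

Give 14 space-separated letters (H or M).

Acc 1: bank0 row0 -> MISS (open row0); precharges=0
Acc 2: bank2 row0 -> MISS (open row0); precharges=0
Acc 3: bank1 row4 -> MISS (open row4); precharges=0
Acc 4: bank0 row4 -> MISS (open row4); precharges=1
Acc 5: bank0 row0 -> MISS (open row0); precharges=2
Acc 6: bank2 row0 -> HIT
Acc 7: bank2 row1 -> MISS (open row1); precharges=3
Acc 8: bank2 row3 -> MISS (open row3); precharges=4
Acc 9: bank1 row4 -> HIT
Acc 10: bank1 row1 -> MISS (open row1); precharges=5
Acc 11: bank0 row1 -> MISS (open row1); precharges=6
Acc 12: bank2 row0 -> MISS (open row0); precharges=7
Acc 13: bank0 row0 -> MISS (open row0); precharges=8
Acc 14: bank2 row2 -> MISS (open row2); precharges=9

Answer: M M M M M H M M H M M M M M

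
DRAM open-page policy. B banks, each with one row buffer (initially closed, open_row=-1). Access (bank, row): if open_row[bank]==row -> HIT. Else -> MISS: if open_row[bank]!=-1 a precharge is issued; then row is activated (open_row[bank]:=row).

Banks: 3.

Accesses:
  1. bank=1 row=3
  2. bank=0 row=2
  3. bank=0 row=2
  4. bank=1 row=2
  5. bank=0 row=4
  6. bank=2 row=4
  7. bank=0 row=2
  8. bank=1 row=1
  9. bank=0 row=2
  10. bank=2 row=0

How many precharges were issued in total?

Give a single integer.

Acc 1: bank1 row3 -> MISS (open row3); precharges=0
Acc 2: bank0 row2 -> MISS (open row2); precharges=0
Acc 3: bank0 row2 -> HIT
Acc 4: bank1 row2 -> MISS (open row2); precharges=1
Acc 5: bank0 row4 -> MISS (open row4); precharges=2
Acc 6: bank2 row4 -> MISS (open row4); precharges=2
Acc 7: bank0 row2 -> MISS (open row2); precharges=3
Acc 8: bank1 row1 -> MISS (open row1); precharges=4
Acc 9: bank0 row2 -> HIT
Acc 10: bank2 row0 -> MISS (open row0); precharges=5

Answer: 5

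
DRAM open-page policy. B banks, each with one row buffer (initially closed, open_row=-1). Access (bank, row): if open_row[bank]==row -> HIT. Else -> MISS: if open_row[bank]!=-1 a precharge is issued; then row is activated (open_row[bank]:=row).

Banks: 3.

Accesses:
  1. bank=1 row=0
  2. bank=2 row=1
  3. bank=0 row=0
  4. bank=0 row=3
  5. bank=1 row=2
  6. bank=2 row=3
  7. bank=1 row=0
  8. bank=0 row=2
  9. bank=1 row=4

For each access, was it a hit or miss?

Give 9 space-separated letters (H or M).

Acc 1: bank1 row0 -> MISS (open row0); precharges=0
Acc 2: bank2 row1 -> MISS (open row1); precharges=0
Acc 3: bank0 row0 -> MISS (open row0); precharges=0
Acc 4: bank0 row3 -> MISS (open row3); precharges=1
Acc 5: bank1 row2 -> MISS (open row2); precharges=2
Acc 6: bank2 row3 -> MISS (open row3); precharges=3
Acc 7: bank1 row0 -> MISS (open row0); precharges=4
Acc 8: bank0 row2 -> MISS (open row2); precharges=5
Acc 9: bank1 row4 -> MISS (open row4); precharges=6

Answer: M M M M M M M M M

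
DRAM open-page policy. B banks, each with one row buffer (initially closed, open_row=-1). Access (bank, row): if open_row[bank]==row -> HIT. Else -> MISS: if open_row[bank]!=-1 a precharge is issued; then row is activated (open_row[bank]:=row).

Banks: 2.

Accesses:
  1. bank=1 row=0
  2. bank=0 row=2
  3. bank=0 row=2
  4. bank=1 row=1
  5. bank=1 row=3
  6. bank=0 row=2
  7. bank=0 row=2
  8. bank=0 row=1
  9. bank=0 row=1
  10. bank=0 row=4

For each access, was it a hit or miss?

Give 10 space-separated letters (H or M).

Acc 1: bank1 row0 -> MISS (open row0); precharges=0
Acc 2: bank0 row2 -> MISS (open row2); precharges=0
Acc 3: bank0 row2 -> HIT
Acc 4: bank1 row1 -> MISS (open row1); precharges=1
Acc 5: bank1 row3 -> MISS (open row3); precharges=2
Acc 6: bank0 row2 -> HIT
Acc 7: bank0 row2 -> HIT
Acc 8: bank0 row1 -> MISS (open row1); precharges=3
Acc 9: bank0 row1 -> HIT
Acc 10: bank0 row4 -> MISS (open row4); precharges=4

Answer: M M H M M H H M H M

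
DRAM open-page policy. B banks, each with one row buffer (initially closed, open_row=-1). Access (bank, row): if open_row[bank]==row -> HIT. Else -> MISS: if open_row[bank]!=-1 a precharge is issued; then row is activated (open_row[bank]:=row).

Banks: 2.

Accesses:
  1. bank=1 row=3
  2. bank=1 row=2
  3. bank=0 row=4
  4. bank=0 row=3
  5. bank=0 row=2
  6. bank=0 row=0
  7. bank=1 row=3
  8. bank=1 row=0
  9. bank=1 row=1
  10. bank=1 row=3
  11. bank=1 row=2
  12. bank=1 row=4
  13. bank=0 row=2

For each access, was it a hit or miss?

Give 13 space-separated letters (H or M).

Answer: M M M M M M M M M M M M M

Derivation:
Acc 1: bank1 row3 -> MISS (open row3); precharges=0
Acc 2: bank1 row2 -> MISS (open row2); precharges=1
Acc 3: bank0 row4 -> MISS (open row4); precharges=1
Acc 4: bank0 row3 -> MISS (open row3); precharges=2
Acc 5: bank0 row2 -> MISS (open row2); precharges=3
Acc 6: bank0 row0 -> MISS (open row0); precharges=4
Acc 7: bank1 row3 -> MISS (open row3); precharges=5
Acc 8: bank1 row0 -> MISS (open row0); precharges=6
Acc 9: bank1 row1 -> MISS (open row1); precharges=7
Acc 10: bank1 row3 -> MISS (open row3); precharges=8
Acc 11: bank1 row2 -> MISS (open row2); precharges=9
Acc 12: bank1 row4 -> MISS (open row4); precharges=10
Acc 13: bank0 row2 -> MISS (open row2); precharges=11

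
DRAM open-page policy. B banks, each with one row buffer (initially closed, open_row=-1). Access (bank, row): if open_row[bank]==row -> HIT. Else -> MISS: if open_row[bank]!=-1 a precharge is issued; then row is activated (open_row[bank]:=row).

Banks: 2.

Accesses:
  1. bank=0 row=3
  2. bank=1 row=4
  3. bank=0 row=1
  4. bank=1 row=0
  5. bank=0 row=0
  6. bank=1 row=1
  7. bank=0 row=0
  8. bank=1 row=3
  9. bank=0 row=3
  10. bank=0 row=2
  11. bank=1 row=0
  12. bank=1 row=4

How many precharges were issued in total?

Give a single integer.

Answer: 9

Derivation:
Acc 1: bank0 row3 -> MISS (open row3); precharges=0
Acc 2: bank1 row4 -> MISS (open row4); precharges=0
Acc 3: bank0 row1 -> MISS (open row1); precharges=1
Acc 4: bank1 row0 -> MISS (open row0); precharges=2
Acc 5: bank0 row0 -> MISS (open row0); precharges=3
Acc 6: bank1 row1 -> MISS (open row1); precharges=4
Acc 7: bank0 row0 -> HIT
Acc 8: bank1 row3 -> MISS (open row3); precharges=5
Acc 9: bank0 row3 -> MISS (open row3); precharges=6
Acc 10: bank0 row2 -> MISS (open row2); precharges=7
Acc 11: bank1 row0 -> MISS (open row0); precharges=8
Acc 12: bank1 row4 -> MISS (open row4); precharges=9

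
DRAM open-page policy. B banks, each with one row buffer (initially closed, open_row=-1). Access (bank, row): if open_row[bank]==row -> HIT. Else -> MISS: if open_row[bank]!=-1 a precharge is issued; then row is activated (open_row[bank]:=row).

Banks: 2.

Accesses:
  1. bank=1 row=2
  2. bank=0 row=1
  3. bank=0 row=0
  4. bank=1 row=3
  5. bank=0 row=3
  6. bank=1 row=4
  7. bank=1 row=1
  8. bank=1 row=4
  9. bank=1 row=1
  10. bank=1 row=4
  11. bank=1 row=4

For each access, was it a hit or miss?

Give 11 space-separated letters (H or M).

Acc 1: bank1 row2 -> MISS (open row2); precharges=0
Acc 2: bank0 row1 -> MISS (open row1); precharges=0
Acc 3: bank0 row0 -> MISS (open row0); precharges=1
Acc 4: bank1 row3 -> MISS (open row3); precharges=2
Acc 5: bank0 row3 -> MISS (open row3); precharges=3
Acc 6: bank1 row4 -> MISS (open row4); precharges=4
Acc 7: bank1 row1 -> MISS (open row1); precharges=5
Acc 8: bank1 row4 -> MISS (open row4); precharges=6
Acc 9: bank1 row1 -> MISS (open row1); precharges=7
Acc 10: bank1 row4 -> MISS (open row4); precharges=8
Acc 11: bank1 row4 -> HIT

Answer: M M M M M M M M M M H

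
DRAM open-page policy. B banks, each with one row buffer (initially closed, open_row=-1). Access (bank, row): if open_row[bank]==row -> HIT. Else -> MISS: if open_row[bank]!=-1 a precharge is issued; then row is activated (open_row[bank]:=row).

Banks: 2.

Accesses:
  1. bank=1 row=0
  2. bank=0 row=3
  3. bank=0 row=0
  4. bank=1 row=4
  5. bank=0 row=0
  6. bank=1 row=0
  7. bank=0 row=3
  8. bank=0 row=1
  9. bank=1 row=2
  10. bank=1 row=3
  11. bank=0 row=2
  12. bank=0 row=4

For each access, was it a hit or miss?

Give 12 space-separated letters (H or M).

Acc 1: bank1 row0 -> MISS (open row0); precharges=0
Acc 2: bank0 row3 -> MISS (open row3); precharges=0
Acc 3: bank0 row0 -> MISS (open row0); precharges=1
Acc 4: bank1 row4 -> MISS (open row4); precharges=2
Acc 5: bank0 row0 -> HIT
Acc 6: bank1 row0 -> MISS (open row0); precharges=3
Acc 7: bank0 row3 -> MISS (open row3); precharges=4
Acc 8: bank0 row1 -> MISS (open row1); precharges=5
Acc 9: bank1 row2 -> MISS (open row2); precharges=6
Acc 10: bank1 row3 -> MISS (open row3); precharges=7
Acc 11: bank0 row2 -> MISS (open row2); precharges=8
Acc 12: bank0 row4 -> MISS (open row4); precharges=9

Answer: M M M M H M M M M M M M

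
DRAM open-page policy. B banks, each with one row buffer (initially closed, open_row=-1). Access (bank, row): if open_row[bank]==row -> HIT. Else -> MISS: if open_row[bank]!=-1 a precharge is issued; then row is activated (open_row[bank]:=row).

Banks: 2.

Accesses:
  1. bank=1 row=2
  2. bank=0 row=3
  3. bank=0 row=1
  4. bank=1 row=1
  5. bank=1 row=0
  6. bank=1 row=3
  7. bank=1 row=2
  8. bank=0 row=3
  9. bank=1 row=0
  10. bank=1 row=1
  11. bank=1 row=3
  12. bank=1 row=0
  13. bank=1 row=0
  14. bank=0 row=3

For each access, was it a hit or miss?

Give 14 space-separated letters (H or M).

Acc 1: bank1 row2 -> MISS (open row2); precharges=0
Acc 2: bank0 row3 -> MISS (open row3); precharges=0
Acc 3: bank0 row1 -> MISS (open row1); precharges=1
Acc 4: bank1 row1 -> MISS (open row1); precharges=2
Acc 5: bank1 row0 -> MISS (open row0); precharges=3
Acc 6: bank1 row3 -> MISS (open row3); precharges=4
Acc 7: bank1 row2 -> MISS (open row2); precharges=5
Acc 8: bank0 row3 -> MISS (open row3); precharges=6
Acc 9: bank1 row0 -> MISS (open row0); precharges=7
Acc 10: bank1 row1 -> MISS (open row1); precharges=8
Acc 11: bank1 row3 -> MISS (open row3); precharges=9
Acc 12: bank1 row0 -> MISS (open row0); precharges=10
Acc 13: bank1 row0 -> HIT
Acc 14: bank0 row3 -> HIT

Answer: M M M M M M M M M M M M H H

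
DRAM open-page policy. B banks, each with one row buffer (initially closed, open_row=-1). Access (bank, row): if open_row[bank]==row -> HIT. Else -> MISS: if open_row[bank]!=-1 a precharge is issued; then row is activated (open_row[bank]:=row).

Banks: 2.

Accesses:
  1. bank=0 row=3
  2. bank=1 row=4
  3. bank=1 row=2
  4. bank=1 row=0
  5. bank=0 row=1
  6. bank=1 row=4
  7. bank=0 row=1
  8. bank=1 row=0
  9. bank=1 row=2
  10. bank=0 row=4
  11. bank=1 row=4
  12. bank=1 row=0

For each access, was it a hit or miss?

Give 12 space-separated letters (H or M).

Answer: M M M M M M H M M M M M

Derivation:
Acc 1: bank0 row3 -> MISS (open row3); precharges=0
Acc 2: bank1 row4 -> MISS (open row4); precharges=0
Acc 3: bank1 row2 -> MISS (open row2); precharges=1
Acc 4: bank1 row0 -> MISS (open row0); precharges=2
Acc 5: bank0 row1 -> MISS (open row1); precharges=3
Acc 6: bank1 row4 -> MISS (open row4); precharges=4
Acc 7: bank0 row1 -> HIT
Acc 8: bank1 row0 -> MISS (open row0); precharges=5
Acc 9: bank1 row2 -> MISS (open row2); precharges=6
Acc 10: bank0 row4 -> MISS (open row4); precharges=7
Acc 11: bank1 row4 -> MISS (open row4); precharges=8
Acc 12: bank1 row0 -> MISS (open row0); precharges=9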